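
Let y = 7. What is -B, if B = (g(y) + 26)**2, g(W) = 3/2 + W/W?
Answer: -3249/4 ≈ -812.25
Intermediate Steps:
g(W) = 5/2 (g(W) = 3*(1/2) + 1 = 3/2 + 1 = 5/2)
B = 3249/4 (B = (5/2 + 26)**2 = (57/2)**2 = 3249/4 ≈ 812.25)
-B = -1*3249/4 = -3249/4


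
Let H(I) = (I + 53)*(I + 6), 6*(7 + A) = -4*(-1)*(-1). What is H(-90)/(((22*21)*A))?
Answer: -222/253 ≈ -0.87747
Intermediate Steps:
A = -23/3 (A = -7 + (-4*(-1)*(-1))/6 = -7 + (4*(-1))/6 = -7 + (1/6)*(-4) = -7 - 2/3 = -23/3 ≈ -7.6667)
H(I) = (6 + I)*(53 + I) (H(I) = (53 + I)*(6 + I) = (6 + I)*(53 + I))
H(-90)/(((22*21)*A)) = (318 + (-90)**2 + 59*(-90))/(((22*21)*(-23/3))) = (318 + 8100 - 5310)/((462*(-23/3))) = 3108/(-3542) = 3108*(-1/3542) = -222/253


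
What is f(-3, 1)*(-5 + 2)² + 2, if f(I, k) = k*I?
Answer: -25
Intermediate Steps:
f(I, k) = I*k
f(-3, 1)*(-5 + 2)² + 2 = (-3*1)*(-5 + 2)² + 2 = -3*(-3)² + 2 = -3*9 + 2 = -27 + 2 = -25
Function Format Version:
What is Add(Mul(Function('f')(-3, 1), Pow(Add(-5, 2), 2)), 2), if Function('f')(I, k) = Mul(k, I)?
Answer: -25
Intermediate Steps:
Function('f')(I, k) = Mul(I, k)
Add(Mul(Function('f')(-3, 1), Pow(Add(-5, 2), 2)), 2) = Add(Mul(Mul(-3, 1), Pow(Add(-5, 2), 2)), 2) = Add(Mul(-3, Pow(-3, 2)), 2) = Add(Mul(-3, 9), 2) = Add(-27, 2) = -25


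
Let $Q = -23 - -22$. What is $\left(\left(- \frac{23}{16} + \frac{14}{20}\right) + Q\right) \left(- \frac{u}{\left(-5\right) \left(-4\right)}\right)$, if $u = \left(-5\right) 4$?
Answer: $- \frac{139}{80} \approx -1.7375$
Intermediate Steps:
$u = -20$
$Q = -1$ ($Q = -23 + 22 = -1$)
$\left(\left(- \frac{23}{16} + \frac{14}{20}\right) + Q\right) \left(- \frac{u}{\left(-5\right) \left(-4\right)}\right) = \left(\left(- \frac{23}{16} + \frac{14}{20}\right) - 1\right) \left(- \frac{-20}{\left(-5\right) \left(-4\right)}\right) = \left(\left(\left(-23\right) \frac{1}{16} + 14 \cdot \frac{1}{20}\right) - 1\right) \left(- \frac{-20}{20}\right) = \left(\left(- \frac{23}{16} + \frac{7}{10}\right) - 1\right) \left(- \frac{-20}{20}\right) = \left(- \frac{59}{80} - 1\right) \left(\left(-1\right) \left(-1\right)\right) = \left(- \frac{139}{80}\right) 1 = - \frac{139}{80}$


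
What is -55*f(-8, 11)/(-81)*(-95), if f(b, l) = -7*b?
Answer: -292600/81 ≈ -3612.3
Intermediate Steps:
-55*f(-8, 11)/(-81)*(-95) = -55*(-7*(-8))/(-81)*(-95) = -3080*(-1)/81*(-95) = -55*(-56/81)*(-95) = (3080/81)*(-95) = -292600/81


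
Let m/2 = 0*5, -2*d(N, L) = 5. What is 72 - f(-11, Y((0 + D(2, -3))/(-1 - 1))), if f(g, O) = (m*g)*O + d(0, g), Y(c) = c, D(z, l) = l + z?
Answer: 149/2 ≈ 74.500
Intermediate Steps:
d(N, L) = -5/2 (d(N, L) = -½*5 = -5/2)
m = 0 (m = 2*(0*5) = 2*0 = 0)
f(g, O) = -5/2 (f(g, O) = (0*g)*O - 5/2 = 0*O - 5/2 = 0 - 5/2 = -5/2)
72 - f(-11, Y((0 + D(2, -3))/(-1 - 1))) = 72 - 1*(-5/2) = 72 + 5/2 = 149/2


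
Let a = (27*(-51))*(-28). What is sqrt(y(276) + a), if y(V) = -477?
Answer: 3*sqrt(4231) ≈ 195.14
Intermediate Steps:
a = 38556 (a = -1377*(-28) = 38556)
sqrt(y(276) + a) = sqrt(-477 + 38556) = sqrt(38079) = 3*sqrt(4231)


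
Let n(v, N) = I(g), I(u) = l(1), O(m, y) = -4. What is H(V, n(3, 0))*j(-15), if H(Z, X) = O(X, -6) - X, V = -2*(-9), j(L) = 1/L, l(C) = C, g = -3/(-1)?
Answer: ⅓ ≈ 0.33333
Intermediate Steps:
g = 3 (g = -3*(-1) = 3)
I(u) = 1
V = 18
n(v, N) = 1
H(Z, X) = -4 - X
H(V, n(3, 0))*j(-15) = (-4 - 1*1)/(-15) = (-4 - 1)*(-1/15) = -5*(-1/15) = ⅓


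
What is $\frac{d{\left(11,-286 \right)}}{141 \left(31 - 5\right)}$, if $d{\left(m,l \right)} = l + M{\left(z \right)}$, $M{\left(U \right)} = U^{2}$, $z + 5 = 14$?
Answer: $- \frac{205}{3666} \approx -0.055919$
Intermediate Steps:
$z = 9$ ($z = -5 + 14 = 9$)
$d{\left(m,l \right)} = 81 + l$ ($d{\left(m,l \right)} = l + 9^{2} = l + 81 = 81 + l$)
$\frac{d{\left(11,-286 \right)}}{141 \left(31 - 5\right)} = \frac{81 - 286}{141 \left(31 - 5\right)} = - \frac{205}{141 \cdot 26} = - \frac{205}{3666}$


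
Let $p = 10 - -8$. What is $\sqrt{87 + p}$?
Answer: $\sqrt{105} \approx 10.247$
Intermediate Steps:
$p = 18$ ($p = 10 + 8 = 18$)
$\sqrt{87 + p} = \sqrt{87 + 18} = \sqrt{105}$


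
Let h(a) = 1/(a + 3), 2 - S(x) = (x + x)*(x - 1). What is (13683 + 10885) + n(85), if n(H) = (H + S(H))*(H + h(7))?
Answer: -11832563/10 ≈ -1.1833e+6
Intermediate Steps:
S(x) = 2 - 2*x*(-1 + x) (S(x) = 2 - (x + x)*(x - 1) = 2 - 2*x*(-1 + x))
h(a) = 1/(3 + a)
n(H) = (⅒ + H)*(2 - 2*H² + 3*H) (n(H) = (H + (2 - 2*H² + 2*H))*(H + 1/(3 + 7)) = (2 - 2*H² + 3*H)*(H + 1/10) = (2 - 2*H² + 3*H)*(H + ⅒) = (2 - 2*H² + 3*H)*(⅒ + H) = (⅒ + H)*(2 - 2*H² + 3*H))
(13683 + 10885) + n(85) = (13683 + 10885) + (⅕ - 2*85³ + (14/5)*85² + (23/10)*85) = 24568 + (⅕ - 2*614125 + (14/5)*7225 + 391/2) = 24568 + (⅕ - 1228250 + 20230 + 391/2) = 24568 - 12078243/10 = -11832563/10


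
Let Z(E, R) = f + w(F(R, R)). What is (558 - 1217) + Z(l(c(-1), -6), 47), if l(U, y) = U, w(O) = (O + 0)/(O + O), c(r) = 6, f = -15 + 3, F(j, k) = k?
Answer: -1341/2 ≈ -670.50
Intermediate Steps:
f = -12
w(O) = ½ (w(O) = O/((2*O)) = O*(1/(2*O)) = ½)
Z(E, R) = -23/2 (Z(E, R) = -12 + ½ = -23/2)
(558 - 1217) + Z(l(c(-1), -6), 47) = (558 - 1217) - 23/2 = -659 - 23/2 = -1341/2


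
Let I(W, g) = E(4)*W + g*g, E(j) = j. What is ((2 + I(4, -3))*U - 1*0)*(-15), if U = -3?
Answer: 1215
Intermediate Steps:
I(W, g) = g² + 4*W (I(W, g) = 4*W + g*g = 4*W + g² = g² + 4*W)
((2 + I(4, -3))*U - 1*0)*(-15) = ((2 + ((-3)² + 4*4))*(-3) - 1*0)*(-15) = ((2 + (9 + 16))*(-3) + 0)*(-15) = ((2 + 25)*(-3) + 0)*(-15) = (27*(-3) + 0)*(-15) = (-81 + 0)*(-15) = -81*(-15) = 1215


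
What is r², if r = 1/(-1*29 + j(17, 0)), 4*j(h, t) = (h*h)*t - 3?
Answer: 16/14161 ≈ 0.0011299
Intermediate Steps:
j(h, t) = -¾ + t*h²/4 (j(h, t) = ((h*h)*t - 3)/4 = (h²*t - 3)/4 = (t*h² - 3)/4 = (-3 + t*h²)/4 = -¾ + t*h²/4)
r = -4/119 (r = 1/(-1*29 + (-¾ + (¼)*0*17²)) = 1/(-29 + (-¾ + (¼)*0*289)) = 1/(-29 + (-¾ + 0)) = 1/(-29 - ¾) = 1/(-119/4) = -4/119 ≈ -0.033613)
r² = (-4/119)² = 16/14161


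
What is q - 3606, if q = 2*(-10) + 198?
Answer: -3428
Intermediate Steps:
q = 178 (q = -20 + 198 = 178)
q - 3606 = 178 - 3606 = -3428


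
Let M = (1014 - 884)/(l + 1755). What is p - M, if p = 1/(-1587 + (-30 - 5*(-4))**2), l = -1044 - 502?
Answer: -193519/310783 ≈ -0.62268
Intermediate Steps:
l = -1546
p = -1/1487 (p = 1/(-1587 + (-30 + 20)**2) = 1/(-1587 + (-10)**2) = 1/(-1587 + 100) = 1/(-1487) = -1/1487 ≈ -0.00067249)
M = 130/209 (M = (1014 - 884)/(-1546 + 1755) = 130/209 ≈ 0.62201)
p - M = -1/1487 - 1*130/209 = -1/1487 - 130/209 = -193519/310783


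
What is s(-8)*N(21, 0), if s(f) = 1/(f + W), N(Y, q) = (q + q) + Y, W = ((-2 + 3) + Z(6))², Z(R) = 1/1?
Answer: -21/4 ≈ -5.2500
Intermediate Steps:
Z(R) = 1
W = 4 (W = ((-2 + 3) + 1)² = (1 + 1)² = 2² = 4)
N(Y, q) = Y + 2*q (N(Y, q) = 2*q + Y = Y + 2*q)
s(f) = 1/(4 + f) (s(f) = 1/(f + 4) = 1/(4 + f))
s(-8)*N(21, 0) = (21 + 2*0)/(4 - 8) = (21 + 0)/(-4) = -¼*21 = -21/4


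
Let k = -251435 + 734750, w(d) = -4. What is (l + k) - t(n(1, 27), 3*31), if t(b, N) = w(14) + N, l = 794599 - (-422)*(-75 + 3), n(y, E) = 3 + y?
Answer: 1247441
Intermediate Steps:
k = 483315
l = 764215 (l = 794599 - (-422)*(-72) = 794599 - 1*30384 = 794599 - 30384 = 764215)
t(b, N) = -4 + N
(l + k) - t(n(1, 27), 3*31) = (764215 + 483315) - (-4 + 3*31) = 1247530 - (-4 + 93) = 1247530 - 1*89 = 1247530 - 89 = 1247441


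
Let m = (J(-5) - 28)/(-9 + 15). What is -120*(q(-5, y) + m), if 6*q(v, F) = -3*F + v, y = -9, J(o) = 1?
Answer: 100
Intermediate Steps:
q(v, F) = -F/2 + v/6 (q(v, F) = (-3*F + v)/6 = (v - 3*F)/6 = -F/2 + v/6)
m = -9/2 (m = (1 - 28)/(-9 + 15) = -27/6 = -27*1/6 = -9/2 ≈ -4.5000)
-120*(q(-5, y) + m) = -120*((-1/2*(-9) + (1/6)*(-5)) - 9/2) = -120*((9/2 - 5/6) - 9/2) = -120*(11/3 - 9/2) = -120*(-5/6) = 100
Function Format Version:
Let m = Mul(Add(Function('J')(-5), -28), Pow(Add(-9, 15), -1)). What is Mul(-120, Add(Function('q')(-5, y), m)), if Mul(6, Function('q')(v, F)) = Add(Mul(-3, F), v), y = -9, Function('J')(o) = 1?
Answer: 100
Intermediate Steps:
Function('q')(v, F) = Add(Mul(Rational(-1, 2), F), Mul(Rational(1, 6), v)) (Function('q')(v, F) = Mul(Rational(1, 6), Add(Mul(-3, F), v)) = Mul(Rational(1, 6), Add(v, Mul(-3, F))) = Add(Mul(Rational(-1, 2), F), Mul(Rational(1, 6), v)))
m = Rational(-9, 2) (m = Mul(Add(1, -28), Pow(Add(-9, 15), -1)) = Mul(-27, Pow(6, -1)) = Mul(-27, Rational(1, 6)) = Rational(-9, 2) ≈ -4.5000)
Mul(-120, Add(Function('q')(-5, y), m)) = Mul(-120, Add(Add(Mul(Rational(-1, 2), -9), Mul(Rational(1, 6), -5)), Rational(-9, 2))) = Mul(-120, Add(Add(Rational(9, 2), Rational(-5, 6)), Rational(-9, 2))) = Mul(-120, Add(Rational(11, 3), Rational(-9, 2))) = Mul(-120, Rational(-5, 6)) = 100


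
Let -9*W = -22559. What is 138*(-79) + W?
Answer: -75559/9 ≈ -8395.4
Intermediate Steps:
W = 22559/9 (W = -⅑*(-22559) = 22559/9 ≈ 2506.6)
138*(-79) + W = 138*(-79) + 22559/9 = -10902 + 22559/9 = -75559/9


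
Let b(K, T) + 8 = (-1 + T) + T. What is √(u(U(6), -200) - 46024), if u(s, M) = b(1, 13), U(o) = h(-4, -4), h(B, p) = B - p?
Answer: I*√46007 ≈ 214.49*I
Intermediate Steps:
b(K, T) = -9 + 2*T (b(K, T) = -8 + ((-1 + T) + T) = -8 + (-1 + 2*T) = -9 + 2*T)
U(o) = 0 (U(o) = -4 - 1*(-4) = -4 + 4 = 0)
u(s, M) = 17 (u(s, M) = -9 + 2*13 = -9 + 26 = 17)
√(u(U(6), -200) - 46024) = √(17 - 46024) = √(-46007) = I*√46007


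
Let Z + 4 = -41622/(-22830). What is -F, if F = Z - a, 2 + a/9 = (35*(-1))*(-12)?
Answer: 14322693/3805 ≈ 3764.2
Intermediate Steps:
a = 3762 (a = -18 + 9*((35*(-1))*(-12)) = -18 + 9*(-35*(-12)) = -18 + 9*420 = -18 + 3780 = 3762)
Z = -8283/3805 (Z = -4 - 41622/(-22830) = -4 - 41622*(-1/22830) = -4 + 6937/3805 = -8283/3805 ≈ -2.1769)
F = -14322693/3805 (F = -8283/3805 - 1*3762 = -8283/3805 - 3762 = -14322693/3805 ≈ -3764.2)
-F = -1*(-14322693/3805) = 14322693/3805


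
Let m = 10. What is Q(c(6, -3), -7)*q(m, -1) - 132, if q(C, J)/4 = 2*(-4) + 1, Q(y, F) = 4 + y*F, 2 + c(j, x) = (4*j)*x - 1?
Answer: -14944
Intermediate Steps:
c(j, x) = -3 + 4*j*x (c(j, x) = -2 + ((4*j)*x - 1) = -2 + (4*j*x - 1) = -2 + (-1 + 4*j*x) = -3 + 4*j*x)
Q(y, F) = 4 + F*y
q(C, J) = -28 (q(C, J) = 4*(2*(-4) + 1) = 4*(-8 + 1) = 4*(-7) = -28)
Q(c(6, -3), -7)*q(m, -1) - 132 = (4 - 7*(-3 + 4*6*(-3)))*(-28) - 132 = (4 - 7*(-3 - 72))*(-28) - 132 = (4 - 7*(-75))*(-28) - 132 = (4 + 525)*(-28) - 132 = 529*(-28) - 132 = -14812 - 132 = -14944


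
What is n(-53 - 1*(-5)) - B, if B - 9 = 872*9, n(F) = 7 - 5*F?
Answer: -7610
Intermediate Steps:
B = 7857 (B = 9 + 872*9 = 9 + 7848 = 7857)
n(-53 - 1*(-5)) - B = (7 - 5*(-53 - 1*(-5))) - 1*7857 = (7 - 5*(-53 + 5)) - 7857 = (7 - 5*(-48)) - 7857 = (7 + 240) - 7857 = 247 - 7857 = -7610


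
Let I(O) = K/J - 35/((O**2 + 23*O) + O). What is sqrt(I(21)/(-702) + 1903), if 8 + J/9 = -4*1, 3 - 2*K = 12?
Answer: sqrt(3751224035)/1404 ≈ 43.623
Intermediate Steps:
K = -9/2 (K = 3/2 - 1/2*12 = 3/2 - 6 = -9/2 ≈ -4.5000)
J = -108 (J = -72 + 9*(-4*1) = -72 + 9*(-4) = -72 - 36 = -108)
I(O) = 1/24 - 35/(O**2 + 24*O) (I(O) = -9/2/(-108) - 35/((O**2 + 23*O) + O) = -9/2*(-1/108) - 35/(O**2 + 24*O) = 1/24 - 35/(O**2 + 24*O))
sqrt(I(21)/(-702) + 1903) = sqrt(((-35 + 21 + (1/24)*21**2)/(21*(24 + 21)))/(-702) + 1903) = sqrt(((1/21)*(-35 + 21 + (1/24)*441)/45)*(-1/702) + 1903) = sqrt(((1/21)*(1/45)*(-35 + 21 + 147/8))*(-1/702) + 1903) = sqrt(((1/21)*(1/45)*(35/8))*(-1/702) + 1903) = sqrt((1/216)*(-1/702) + 1903) = sqrt(-1/151632 + 1903) = sqrt(288555695/151632) = sqrt(3751224035)/1404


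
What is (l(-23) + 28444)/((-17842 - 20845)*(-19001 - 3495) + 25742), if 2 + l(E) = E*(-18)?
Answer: 14428/435164247 ≈ 3.3155e-5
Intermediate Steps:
l(E) = -2 - 18*E (l(E) = -2 + E*(-18) = -2 - 18*E)
(l(-23) + 28444)/((-17842 - 20845)*(-19001 - 3495) + 25742) = ((-2 - 18*(-23)) + 28444)/((-17842 - 20845)*(-19001 - 3495) + 25742) = ((-2 + 414) + 28444)/(-38687*(-22496) + 25742) = (412 + 28444)/(870302752 + 25742) = 28856/870328494 = 28856*(1/870328494) = 14428/435164247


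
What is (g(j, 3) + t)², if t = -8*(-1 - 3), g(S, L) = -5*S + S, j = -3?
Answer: 1936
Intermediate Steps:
g(S, L) = -4*S
t = 32 (t = -8*(-4) = 32)
(g(j, 3) + t)² = (-4*(-3) + 32)² = (12 + 32)² = 44² = 1936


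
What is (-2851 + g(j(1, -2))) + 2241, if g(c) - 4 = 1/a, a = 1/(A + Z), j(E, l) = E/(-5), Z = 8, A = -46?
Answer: -644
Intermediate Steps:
j(E, l) = -E/5 (j(E, l) = E*(-⅕) = -E/5)
a = -1/38 (a = 1/(-46 + 8) = 1/(-38) = -1/38 ≈ -0.026316)
g(c) = -34 (g(c) = 4 + 1/(-1/38) = 4 - 38 = -34)
(-2851 + g(j(1, -2))) + 2241 = (-2851 - 34) + 2241 = -2885 + 2241 = -644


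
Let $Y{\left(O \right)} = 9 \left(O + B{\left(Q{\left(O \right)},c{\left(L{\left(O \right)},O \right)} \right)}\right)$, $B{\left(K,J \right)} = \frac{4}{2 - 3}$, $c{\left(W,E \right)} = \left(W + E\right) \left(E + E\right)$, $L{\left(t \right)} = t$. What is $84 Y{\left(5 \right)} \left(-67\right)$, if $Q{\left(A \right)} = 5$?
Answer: $-50652$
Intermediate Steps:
$c{\left(W,E \right)} = 2 E \left(E + W\right)$ ($c{\left(W,E \right)} = \left(E + W\right) 2 E = 2 E \left(E + W\right)$)
$B{\left(K,J \right)} = -4$ ($B{\left(K,J \right)} = \frac{4}{2 - 3} = \frac{4}{-1} = 4 \left(-1\right) = -4$)
$Y{\left(O \right)} = -36 + 9 O$ ($Y{\left(O \right)} = 9 \left(O - 4\right) = 9 \left(-4 + O\right) = -36 + 9 O$)
$84 Y{\left(5 \right)} \left(-67\right) = 84 \left(-36 + 9 \cdot 5\right) \left(-67\right) = 84 \left(-36 + 45\right) \left(-67\right) = 84 \cdot 9 \left(-67\right) = 756 \left(-67\right) = -50652$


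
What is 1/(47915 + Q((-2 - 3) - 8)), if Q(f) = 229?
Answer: 1/48144 ≈ 2.0771e-5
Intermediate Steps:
1/(47915 + Q((-2 - 3) - 8)) = 1/(47915 + 229) = 1/48144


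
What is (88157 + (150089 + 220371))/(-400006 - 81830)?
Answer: -458617/481836 ≈ -0.95181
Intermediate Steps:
(88157 + (150089 + 220371))/(-400006 - 81830) = (88157 + 370460)/(-481836) = 458617*(-1/481836) = -458617/481836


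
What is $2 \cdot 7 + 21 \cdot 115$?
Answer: $2429$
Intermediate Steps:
$2 \cdot 7 + 21 \cdot 115 = 14 + 2415 = 2429$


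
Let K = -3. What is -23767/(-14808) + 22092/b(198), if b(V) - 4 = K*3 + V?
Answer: 331725367/2857944 ≈ 116.07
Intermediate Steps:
b(V) = -5 + V (b(V) = 4 + (-3*3 + V) = 4 + (-9 + V) = -5 + V)
-23767/(-14808) + 22092/b(198) = -23767/(-14808) + 22092/(-5 + 198) = -23767*(-1/14808) + 22092/193 = 23767/14808 + 22092*(1/193) = 23767/14808 + 22092/193 = 331725367/2857944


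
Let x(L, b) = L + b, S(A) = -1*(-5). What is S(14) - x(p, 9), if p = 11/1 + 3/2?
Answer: -33/2 ≈ -16.500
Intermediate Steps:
p = 25/2 (p = 11*1 + 3*(½) = 11 + 3/2 = 25/2 ≈ 12.500)
S(A) = 5
S(14) - x(p, 9) = 5 - (25/2 + 9) = 5 - 1*43/2 = 5 - 43/2 = -33/2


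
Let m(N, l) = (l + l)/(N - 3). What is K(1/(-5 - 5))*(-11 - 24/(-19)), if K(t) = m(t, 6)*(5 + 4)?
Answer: 199800/589 ≈ 339.22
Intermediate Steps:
m(N, l) = 2*l/(-3 + N) (m(N, l) = (2*l)/(-3 + N) = 2*l/(-3 + N))
K(t) = 108/(-3 + t) (K(t) = (2*6/(-3 + t))*(5 + 4) = (12/(-3 + t))*9 = 108/(-3 + t))
K(1/(-5 - 5))*(-11 - 24/(-19)) = (108/(-3 + 1/(-5 - 5)))*(-11 - 24/(-19)) = (108/(-3 + 1/(-10)))*(-11 - 24*(-1/19)) = (108/(-3 - ⅒))*(-11 + 24/19) = (108/(-31/10))*(-185/19) = (108*(-10/31))*(-185/19) = -1080/31*(-185/19) = 199800/589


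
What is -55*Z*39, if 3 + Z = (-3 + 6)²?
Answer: -12870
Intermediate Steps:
Z = 6 (Z = -3 + (-3 + 6)² = -3 + 3² = -3 + 9 = 6)
-55*Z*39 = -55*6*39 = -330*39 = -12870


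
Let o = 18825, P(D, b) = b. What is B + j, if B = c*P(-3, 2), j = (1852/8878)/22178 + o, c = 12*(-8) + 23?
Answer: 919456422672/49224071 ≈ 18679.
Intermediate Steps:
c = -73 (c = -96 + 23 = -73)
j = 926643137038/49224071 (j = (1852/8878)/22178 + 18825 = (1852*(1/8878))*(1/22178) + 18825 = (926/4439)*(1/22178) + 18825 = 463/49224071 + 18825 = 926643137038/49224071 ≈ 18825.)
B = -146 (B = -73*2 = -146)
B + j = -146 + 926643137038/49224071 = 919456422672/49224071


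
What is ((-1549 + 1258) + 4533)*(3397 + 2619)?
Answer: 25519872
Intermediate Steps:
((-1549 + 1258) + 4533)*(3397 + 2619) = (-291 + 4533)*6016 = 4242*6016 = 25519872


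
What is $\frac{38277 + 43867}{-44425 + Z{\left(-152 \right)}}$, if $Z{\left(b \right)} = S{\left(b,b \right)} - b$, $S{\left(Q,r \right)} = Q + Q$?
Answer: $- \frac{82144}{44577} \approx -1.8427$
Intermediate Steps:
$S{\left(Q,r \right)} = 2 Q$
$Z{\left(b \right)} = b$ ($Z{\left(b \right)} = 2 b - b = b$)
$\frac{38277 + 43867}{-44425 + Z{\left(-152 \right)}} = \frac{38277 + 43867}{-44425 - 152} = \frac{82144}{-44577} = 82144 \left(- \frac{1}{44577}\right) = - \frac{82144}{44577}$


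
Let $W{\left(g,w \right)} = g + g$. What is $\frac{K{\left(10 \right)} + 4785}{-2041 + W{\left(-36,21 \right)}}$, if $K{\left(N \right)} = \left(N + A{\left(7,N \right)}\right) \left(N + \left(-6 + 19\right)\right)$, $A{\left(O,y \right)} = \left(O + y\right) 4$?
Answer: $- \frac{6579}{2113} \approx -3.1136$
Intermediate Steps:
$A{\left(O,y \right)} = 4 O + 4 y$
$W{\left(g,w \right)} = 2 g$
$K{\left(N \right)} = \left(13 + N\right) \left(28 + 5 N\right)$ ($K{\left(N \right)} = \left(N + \left(4 \cdot 7 + 4 N\right)\right) \left(N + \left(-6 + 19\right)\right) = \left(N + \left(28 + 4 N\right)\right) \left(N + 13\right) = \left(28 + 5 N\right) \left(13 + N\right) = \left(13 + N\right) \left(28 + 5 N\right)$)
$\frac{K{\left(10 \right)} + 4785}{-2041 + W{\left(-36,21 \right)}} = \frac{\left(364 + 5 \cdot 10^{2} + 93 \cdot 10\right) + 4785}{-2041 + 2 \left(-36\right)} = \frac{\left(364 + 5 \cdot 100 + 930\right) + 4785}{-2041 - 72} = \frac{\left(364 + 500 + 930\right) + 4785}{-2113} = \left(1794 + 4785\right) \left(- \frac{1}{2113}\right) = 6579 \left(- \frac{1}{2113}\right) = - \frac{6579}{2113}$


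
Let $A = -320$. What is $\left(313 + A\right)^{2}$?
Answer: $49$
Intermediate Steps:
$\left(313 + A\right)^{2} = \left(313 - 320\right)^{2} = \left(-7\right)^{2} = 49$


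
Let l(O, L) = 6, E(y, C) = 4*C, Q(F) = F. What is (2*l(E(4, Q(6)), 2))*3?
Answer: 36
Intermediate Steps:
(2*l(E(4, Q(6)), 2))*3 = (2*6)*3 = 12*3 = 36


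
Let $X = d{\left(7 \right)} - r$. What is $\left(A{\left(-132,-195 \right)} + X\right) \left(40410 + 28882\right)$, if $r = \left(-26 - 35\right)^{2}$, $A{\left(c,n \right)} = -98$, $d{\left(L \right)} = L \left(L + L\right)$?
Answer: $-257835532$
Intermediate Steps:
$d{\left(L \right)} = 2 L^{2}$ ($d{\left(L \right)} = L 2 L = 2 L^{2}$)
$r = 3721$ ($r = \left(-61\right)^{2} = 3721$)
$X = -3623$ ($X = 2 \cdot 7^{2} - 3721 = 2 \cdot 49 - 3721 = 98 - 3721 = -3623$)
$\left(A{\left(-132,-195 \right)} + X\right) \left(40410 + 28882\right) = \left(-98 - 3623\right) \left(40410 + 28882\right) = \left(-3721\right) 69292 = -257835532$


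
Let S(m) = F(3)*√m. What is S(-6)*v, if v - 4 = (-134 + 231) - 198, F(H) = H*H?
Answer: -873*I*√6 ≈ -2138.4*I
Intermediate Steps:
F(H) = H²
v = -97 (v = 4 + ((-134 + 231) - 198) = 4 + (97 - 198) = 4 - 101 = -97)
S(m) = 9*√m (S(m) = 3²*√m = 9*√m)
S(-6)*v = (9*√(-6))*(-97) = (9*(I*√6))*(-97) = (9*I*√6)*(-97) = -873*I*√6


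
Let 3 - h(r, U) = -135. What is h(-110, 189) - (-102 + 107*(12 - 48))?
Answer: 4092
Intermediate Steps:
h(r, U) = 138 (h(r, U) = 3 - 1*(-135) = 3 + 135 = 138)
h(-110, 189) - (-102 + 107*(12 - 48)) = 138 - (-102 + 107*(12 - 48)) = 138 - (-102 + 107*(-36)) = 138 - (-102 - 3852) = 138 - 1*(-3954) = 138 + 3954 = 4092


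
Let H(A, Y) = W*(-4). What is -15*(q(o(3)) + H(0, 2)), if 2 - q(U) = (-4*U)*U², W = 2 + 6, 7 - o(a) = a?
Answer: -3390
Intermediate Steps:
o(a) = 7 - a
W = 8
H(A, Y) = -32 (H(A, Y) = 8*(-4) = -32)
q(U) = 2 + 4*U³ (q(U) = 2 - (-4*U)*U² = 2 - (-4)*U³ = 2 + 4*U³)
-15*(q(o(3)) + H(0, 2)) = -15*((2 + 4*(7 - 1*3)³) - 32) = -15*((2 + 4*(7 - 3)³) - 32) = -15*((2 + 4*4³) - 32) = -15*((2 + 4*64) - 32) = -15*((2 + 256) - 32) = -15*(258 - 32) = -15*226 = -3390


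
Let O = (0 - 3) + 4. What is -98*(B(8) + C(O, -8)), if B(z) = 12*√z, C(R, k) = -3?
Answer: 294 - 2352*√2 ≈ -3032.2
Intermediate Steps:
O = 1 (O = -3 + 4 = 1)
-98*(B(8) + C(O, -8)) = -98*(12*√8 - 3) = -98*(12*(2*√2) - 3) = -98*(24*√2 - 3) = -98*(-3 + 24*√2) = 294 - 2352*√2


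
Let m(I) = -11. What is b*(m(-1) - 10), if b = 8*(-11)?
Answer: 1848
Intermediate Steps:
b = -88
b*(m(-1) - 10) = -88*(-11 - 10) = -88*(-21) = 1848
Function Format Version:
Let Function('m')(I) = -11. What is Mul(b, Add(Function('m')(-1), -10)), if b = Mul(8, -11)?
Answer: 1848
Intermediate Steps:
b = -88
Mul(b, Add(Function('m')(-1), -10)) = Mul(-88, Add(-11, -10)) = Mul(-88, -21) = 1848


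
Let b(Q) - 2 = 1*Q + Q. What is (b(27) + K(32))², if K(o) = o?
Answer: 7744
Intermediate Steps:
b(Q) = 2 + 2*Q (b(Q) = 2 + (1*Q + Q) = 2 + (Q + Q) = 2 + 2*Q)
(b(27) + K(32))² = ((2 + 2*27) + 32)² = ((2 + 54) + 32)² = (56 + 32)² = 88² = 7744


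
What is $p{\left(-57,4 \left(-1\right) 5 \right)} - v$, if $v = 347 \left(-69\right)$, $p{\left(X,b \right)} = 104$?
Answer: $24047$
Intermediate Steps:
$v = -23943$
$p{\left(-57,4 \left(-1\right) 5 \right)} - v = 104 - -23943 = 104 + 23943 = 24047$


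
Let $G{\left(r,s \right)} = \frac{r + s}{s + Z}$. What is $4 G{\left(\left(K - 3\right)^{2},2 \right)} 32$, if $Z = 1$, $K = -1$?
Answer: $768$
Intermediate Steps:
$G{\left(r,s \right)} = \frac{r + s}{1 + s}$ ($G{\left(r,s \right)} = \frac{r + s}{s + 1} = \frac{r + s}{1 + s}$)
$4 G{\left(\left(K - 3\right)^{2},2 \right)} 32 = 4 \frac{\left(-1 - 3\right)^{2} + 2}{1 + 2} \cdot 32 = 4 \frac{\left(-4\right)^{2} + 2}{3} \cdot 32 = 4 \frac{16 + 2}{3} \cdot 32 = 4 \cdot \frac{1}{3} \cdot 18 \cdot 32 = 4 \cdot 6 \cdot 32 = 24 \cdot 32 = 768$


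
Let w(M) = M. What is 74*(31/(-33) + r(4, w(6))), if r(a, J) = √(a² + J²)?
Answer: -2294/33 + 148*√13 ≈ 464.11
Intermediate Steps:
r(a, J) = √(J² + a²)
74*(31/(-33) + r(4, w(6))) = 74*(31/(-33) + √(6² + 4²)) = 74*(31*(-1/33) + √(36 + 16)) = 74*(-31/33 + √52) = 74*(-31/33 + 2*√13) = -2294/33 + 148*√13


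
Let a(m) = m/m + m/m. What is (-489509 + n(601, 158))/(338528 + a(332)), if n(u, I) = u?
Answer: -244454/169265 ≈ -1.4442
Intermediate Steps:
a(m) = 2 (a(m) = 1 + 1 = 2)
(-489509 + n(601, 158))/(338528 + a(332)) = (-489509 + 601)/(338528 + 2) = -488908/338530 = -488908*1/338530 = -244454/169265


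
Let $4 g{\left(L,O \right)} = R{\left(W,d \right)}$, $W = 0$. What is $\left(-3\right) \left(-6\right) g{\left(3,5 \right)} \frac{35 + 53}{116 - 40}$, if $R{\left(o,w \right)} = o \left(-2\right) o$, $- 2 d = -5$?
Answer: $0$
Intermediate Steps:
$d = \frac{5}{2}$ ($d = \left(- \frac{1}{2}\right) \left(-5\right) = \frac{5}{2} \approx 2.5$)
$R{\left(o,w \right)} = - 2 o^{2}$ ($R{\left(o,w \right)} = - 2 o o = - 2 o^{2}$)
$g{\left(L,O \right)} = 0$ ($g{\left(L,O \right)} = \frac{\left(-2\right) 0^{2}}{4} = \frac{\left(-2\right) 0}{4} = \frac{1}{4} \cdot 0 = 0$)
$\left(-3\right) \left(-6\right) g{\left(3,5 \right)} \frac{35 + 53}{116 - 40} = \left(-3\right) \left(-6\right) 0 \frac{35 + 53}{116 - 40} = 18 \cdot 0 \cdot \frac{88}{76} = 0 \cdot 88 \cdot \frac{1}{76} = 0 \cdot \frac{22}{19} = 0$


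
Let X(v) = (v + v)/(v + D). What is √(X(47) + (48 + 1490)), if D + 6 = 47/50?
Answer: √752563438/699 ≈ 39.246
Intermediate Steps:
D = -253/50 (D = -6 + 47/50 = -253/50 ≈ -5.0600)
X(v) = 2*v/(-253/50 + v) (X(v) = (v + v)/(v - 253/50) = (2*v)/(-253/50 + v) = 2*v/(-253/50 + v))
√(X(47) + (48 + 1490)) = √(100*47/(-253 + 50*47) + (48 + 1490)) = √(100*47/(-253 + 2350) + 1538) = √(100*47/2097 + 1538) = √(100*47*(1/2097) + 1538) = √(4700/2097 + 1538) = √(3229886/2097) = √752563438/699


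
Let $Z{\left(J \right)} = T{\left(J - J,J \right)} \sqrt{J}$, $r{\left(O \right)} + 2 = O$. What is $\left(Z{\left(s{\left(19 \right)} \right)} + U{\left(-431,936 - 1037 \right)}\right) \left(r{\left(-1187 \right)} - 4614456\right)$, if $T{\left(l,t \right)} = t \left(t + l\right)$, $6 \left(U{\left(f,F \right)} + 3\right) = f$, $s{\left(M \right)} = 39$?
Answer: $\frac{2072424605}{6} - 7020396045 \sqrt{39} \approx -4.3497 \cdot 10^{10}$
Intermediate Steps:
$U{\left(f,F \right)} = -3 + \frac{f}{6}$
$T{\left(l,t \right)} = t \left(l + t\right)$
$r{\left(O \right)} = -2 + O$
$Z{\left(J \right)} = J^{\frac{5}{2}}$ ($Z{\left(J \right)} = J \left(\left(J - J\right) + J\right) \sqrt{J} = J \left(0 + J\right) \sqrt{J} = J J \sqrt{J} = J^{2} \sqrt{J} = J^{\frac{5}{2}}$)
$\left(Z{\left(s{\left(19 \right)} \right)} + U{\left(-431,936 - 1037 \right)}\right) \left(r{\left(-1187 \right)} - 4614456\right) = \left(39^{\frac{5}{2}} + \left(-3 + \frac{1}{6} \left(-431\right)\right)\right) \left(\left(-2 - 1187\right) - 4614456\right) = \left(1521 \sqrt{39} - \frac{449}{6}\right) \left(-1189 - 4614456\right) = \left(1521 \sqrt{39} - \frac{449}{6}\right) \left(-4615645\right) = \left(- \frac{449}{6} + 1521 \sqrt{39}\right) \left(-4615645\right) = \frac{2072424605}{6} - 7020396045 \sqrt{39}$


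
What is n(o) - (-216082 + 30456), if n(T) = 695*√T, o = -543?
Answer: 185626 + 695*I*√543 ≈ 1.8563e+5 + 16195.0*I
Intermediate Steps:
n(o) - (-216082 + 30456) = 695*√(-543) - (-216082 + 30456) = 695*(I*√543) - 1*(-185626) = 695*I*√543 + 185626 = 185626 + 695*I*√543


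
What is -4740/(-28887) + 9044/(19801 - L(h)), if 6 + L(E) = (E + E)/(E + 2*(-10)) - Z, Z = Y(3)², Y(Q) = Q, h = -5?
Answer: 42283330/68144433 ≈ 0.62050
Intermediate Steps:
Z = 9 (Z = 3² = 9)
L(E) = -15 + 2*E/(-20 + E) (L(E) = -6 + ((E + E)/(E + 2*(-10)) - 1*9) = -6 + ((2*E)/(E - 20) - 9) = -6 + ((2*E)/(-20 + E) - 9) = -6 + (2*E/(-20 + E) - 9) = -6 + (-9 + 2*E/(-20 + E)) = -15 + 2*E/(-20 + E))
-4740/(-28887) + 9044/(19801 - L(h)) = -4740/(-28887) + 9044/(19801 - (300 - 13*(-5))/(-20 - 5)) = -4740*(-1/28887) + 9044/(19801 - (300 + 65)/(-25)) = 1580/9629 + 9044/(19801 - (-1)*365/25) = 1580/9629 + 9044/(19801 - 1*(-73/5)) = 1580/9629 + 9044/(19801 + 73/5) = 1580/9629 + 9044/(99078/5) = 1580/9629 + 9044*(5/99078) = 1580/9629 + 3230/7077 = 42283330/68144433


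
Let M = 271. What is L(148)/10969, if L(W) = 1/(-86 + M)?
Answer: 1/2029265 ≈ 4.9279e-7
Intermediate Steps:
L(W) = 1/185 (L(W) = 1/(-86 + 271) = 1/185)
L(148)/10969 = (1/185)/10969 = (1/185)*(1/10969) = 1/2029265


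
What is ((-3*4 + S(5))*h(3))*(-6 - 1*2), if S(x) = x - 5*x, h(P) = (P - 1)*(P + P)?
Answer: 3072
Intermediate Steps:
h(P) = 2*P*(-1 + P) (h(P) = (-1 + P)*(2*P) = 2*P*(-1 + P))
S(x) = -4*x
((-3*4 + S(5))*h(3))*(-6 - 1*2) = ((-3*4 - 4*5)*(2*3*(-1 + 3)))*(-6 - 1*2) = ((-12 - 20)*(2*3*2))*(-6 - 2) = -32*12*(-8) = -384*(-8) = 3072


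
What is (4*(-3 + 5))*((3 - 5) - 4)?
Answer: -48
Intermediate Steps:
(4*(-3 + 5))*((3 - 5) - 4) = (4*2)*(-2 - 4) = 8*(-6) = -48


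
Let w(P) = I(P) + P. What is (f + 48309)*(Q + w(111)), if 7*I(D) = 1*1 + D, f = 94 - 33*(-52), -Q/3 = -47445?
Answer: 7140052978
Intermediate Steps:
Q = 142335 (Q = -3*(-47445) = 142335)
f = 1810 (f = 94 + 1716 = 1810)
I(D) = 1/7 + D/7 (I(D) = (1*1 + D)/7 = (1 + D)/7 = 1/7 + D/7)
w(P) = 1/7 + 8*P/7 (w(P) = (1/7 + P/7) + P = 1/7 + 8*P/7)
(f + 48309)*(Q + w(111)) = (1810 + 48309)*(142335 + (1/7 + (8/7)*111)) = 50119*(142335 + (1/7 + 888/7)) = 50119*(142335 + 127) = 50119*142462 = 7140052978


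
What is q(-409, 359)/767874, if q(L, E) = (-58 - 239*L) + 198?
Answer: 97891/767874 ≈ 0.12748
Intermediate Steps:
q(L, E) = 140 - 239*L
q(-409, 359)/767874 = (140 - 239*(-409))/767874 = (140 + 97751)*(1/767874) = 97891*(1/767874) = 97891/767874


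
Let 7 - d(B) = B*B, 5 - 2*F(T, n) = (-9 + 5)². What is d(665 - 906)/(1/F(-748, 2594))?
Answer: 319407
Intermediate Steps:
F(T, n) = -11/2 (F(T, n) = 5/2 - (-9 + 5)²/2 = 5/2 - ½*(-4)² = 5/2 - ½*16 = 5/2 - 8 = -11/2)
d(B) = 7 - B² (d(B) = 7 - B*B = 7 - B²)
d(665 - 906)/(1/F(-748, 2594)) = (7 - (665 - 906)²)/(1/(-11/2)) = (7 - 1*(-241)²)/(-2/11) = (7 - 1*58081)*(-11/2) = (7 - 58081)*(-11/2) = -58074*(-11/2) = 319407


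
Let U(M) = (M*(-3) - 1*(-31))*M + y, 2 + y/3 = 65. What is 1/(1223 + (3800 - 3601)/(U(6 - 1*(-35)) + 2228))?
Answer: 1355/1656966 ≈ 0.00081776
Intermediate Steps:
y = 189 (y = -6 + 3*65 = -6 + 195 = 189)
U(M) = 189 + M*(31 - 3*M) (U(M) = (M*(-3) - 1*(-31))*M + 189 = (-3*M + 31)*M + 189 = (31 - 3*M)*M + 189 = M*(31 - 3*M) + 189 = 189 + M*(31 - 3*M))
1/(1223 + (3800 - 3601)/(U(6 - 1*(-35)) + 2228)) = 1/(1223 + (3800 - 3601)/((189 - 3*(6 - 1*(-35))² + 31*(6 - 1*(-35))) + 2228)) = 1/(1223 + 199/((189 - 3*(6 + 35)² + 31*(6 + 35)) + 2228)) = 1/(1223 + 199/((189 - 3*41² + 31*41) + 2228)) = 1/(1223 + 199/((189 - 3*1681 + 1271) + 2228)) = 1/(1223 + 199/((189 - 5043 + 1271) + 2228)) = 1/(1223 + 199/(-3583 + 2228)) = 1/(1223 + 199/(-1355)) = 1/(1223 + 199*(-1/1355)) = 1/(1223 - 199/1355) = 1/(1656966/1355) = 1355/1656966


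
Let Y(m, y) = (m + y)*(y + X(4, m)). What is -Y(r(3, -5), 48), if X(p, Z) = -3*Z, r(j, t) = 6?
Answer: -1620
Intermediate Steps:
Y(m, y) = (m + y)*(y - 3*m)
-Y(r(3, -5), 48) = -(48² - 3*6² - 2*6*48) = -(2304 - 3*36 - 576) = -(2304 - 108 - 576) = -1*1620 = -1620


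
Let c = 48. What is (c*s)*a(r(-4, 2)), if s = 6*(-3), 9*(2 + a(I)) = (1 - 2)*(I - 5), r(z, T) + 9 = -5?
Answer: -96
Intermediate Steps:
r(z, T) = -14 (r(z, T) = -9 - 5 = -14)
a(I) = -13/9 - I/9 (a(I) = -2 + ((1 - 2)*(I - 5))/9 = -2 + (-(-5 + I))/9 = -2 + (5 - I)/9 = -2 + (5/9 - I/9) = -13/9 - I/9)
s = -18
(c*s)*a(r(-4, 2)) = (48*(-18))*(-13/9 - ⅑*(-14)) = -864*(-13/9 + 14/9) = -864*⅑ = -96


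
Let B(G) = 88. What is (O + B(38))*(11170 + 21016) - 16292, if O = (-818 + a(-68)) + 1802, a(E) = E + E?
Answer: 30109804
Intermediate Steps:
a(E) = 2*E
O = 848 (O = (-818 + 2*(-68)) + 1802 = (-818 - 136) + 1802 = -954 + 1802 = 848)
(O + B(38))*(11170 + 21016) - 16292 = (848 + 88)*(11170 + 21016) - 16292 = 936*32186 - 16292 = 30126096 - 16292 = 30109804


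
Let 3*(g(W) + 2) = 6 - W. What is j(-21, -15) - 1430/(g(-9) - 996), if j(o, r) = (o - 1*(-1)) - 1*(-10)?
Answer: -8500/993 ≈ -8.5599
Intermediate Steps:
g(W) = -W/3 (g(W) = -2 + (6 - W)/3 = -2 + (2 - W/3) = -W/3)
j(o, r) = 11 + o (j(o, r) = (o + 1) + 10 = (1 + o) + 10 = 11 + o)
j(-21, -15) - 1430/(g(-9) - 996) = (11 - 21) - 1430/(-⅓*(-9) - 996) = -10 - 1430/(3 - 996) = -10 - 1430/(-993) = -10 - 1/993*(-1430) = -10 + 1430/993 = -8500/993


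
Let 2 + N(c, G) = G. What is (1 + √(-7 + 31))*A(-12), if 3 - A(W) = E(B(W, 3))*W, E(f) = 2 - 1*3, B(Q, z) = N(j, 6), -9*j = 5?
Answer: -9 - 18*√6 ≈ -53.091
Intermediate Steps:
j = -5/9 (j = -⅑*5 = -5/9 ≈ -0.55556)
N(c, G) = -2 + G
B(Q, z) = 4 (B(Q, z) = -2 + 6 = 4)
E(f) = -1 (E(f) = 2 - 3 = -1)
A(W) = 3 + W (A(W) = 3 - (-1)*W = 3 + W)
(1 + √(-7 + 31))*A(-12) = (1 + √(-7 + 31))*(3 - 12) = (1 + √24)*(-9) = (1 + 2*√6)*(-9) = -9 - 18*√6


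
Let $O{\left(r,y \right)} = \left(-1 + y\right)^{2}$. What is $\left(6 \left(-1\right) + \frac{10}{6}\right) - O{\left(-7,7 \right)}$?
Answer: $- \frac{121}{3} \approx -40.333$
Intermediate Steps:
$\left(6 \left(-1\right) + \frac{10}{6}\right) - O{\left(-7,7 \right)} = \left(6 \left(-1\right) + \frac{10}{6}\right) - \left(-1 + 7\right)^{2} = \left(-6 + 10 \cdot \frac{1}{6}\right) - 6^{2} = \left(-6 + \frac{5}{3}\right) - 36 = - \frac{13}{3} - 36 = - \frac{121}{3}$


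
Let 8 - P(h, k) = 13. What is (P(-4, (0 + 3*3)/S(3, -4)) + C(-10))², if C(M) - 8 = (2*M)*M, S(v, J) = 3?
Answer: 41209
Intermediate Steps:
C(M) = 8 + 2*M² (C(M) = 8 + (2*M)*M = 8 + 2*M²)
P(h, k) = -5 (P(h, k) = 8 - 1*13 = 8 - 13 = -5)
(P(-4, (0 + 3*3)/S(3, -4)) + C(-10))² = (-5 + (8 + 2*(-10)²))² = (-5 + (8 + 2*100))² = (-5 + (8 + 200))² = (-5 + 208)² = 203² = 41209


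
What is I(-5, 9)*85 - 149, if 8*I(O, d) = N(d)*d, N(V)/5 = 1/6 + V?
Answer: 67741/16 ≈ 4233.8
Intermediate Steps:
N(V) = 5/6 + 5*V (N(V) = 5*(1/6 + V) = 5/6 + 5*V)
I(O, d) = d*(5/6 + 5*d)/8 (I(O, d) = ((5/6 + 5*d)*d)/8 = (d*(5/6 + 5*d))/8 = d*(5/6 + 5*d)/8)
I(-5, 9)*85 - 149 = ((5/48)*9*(1 + 6*9))*85 - 149 = ((5/48)*9*(1 + 54))*85 - 149 = ((5/48)*9*55)*85 - 149 = (825/16)*85 - 149 = 70125/16 - 149 = 67741/16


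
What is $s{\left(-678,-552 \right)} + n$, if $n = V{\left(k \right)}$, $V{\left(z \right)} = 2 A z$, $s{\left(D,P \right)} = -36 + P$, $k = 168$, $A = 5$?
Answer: $1092$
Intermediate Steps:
$V{\left(z \right)} = 10 z$ ($V{\left(z \right)} = 2 \cdot 5 z = 10 z$)
$n = 1680$ ($n = 10 \cdot 168 = 1680$)
$s{\left(-678,-552 \right)} + n = \left(-36 - 552\right) + 1680 = -588 + 1680 = 1092$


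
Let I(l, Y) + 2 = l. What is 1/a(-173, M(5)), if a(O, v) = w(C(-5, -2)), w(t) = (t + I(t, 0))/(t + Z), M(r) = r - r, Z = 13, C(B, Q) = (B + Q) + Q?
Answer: -1/5 ≈ -0.20000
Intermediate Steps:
C(B, Q) = B + 2*Q
I(l, Y) = -2 + l
M(r) = 0
w(t) = (-2 + 2*t)/(13 + t) (w(t) = (t + (-2 + t))/(t + 13) = (-2 + 2*t)/(13 + t))
a(O, v) = -5 (a(O, v) = 2*(-1 + (-5 + 2*(-2)))/(13 + (-5 + 2*(-2))) = 2*(-1 + (-5 - 4))/(13 + (-5 - 4)) = 2*(-1 - 9)/(13 - 9) = 2*(-10)/4 = 2*(1/4)*(-10) = -5)
1/a(-173, M(5)) = 1/(-5) = -1/5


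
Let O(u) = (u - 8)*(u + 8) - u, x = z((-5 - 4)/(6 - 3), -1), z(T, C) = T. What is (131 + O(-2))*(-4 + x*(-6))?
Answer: 1022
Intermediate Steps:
x = -3 (x = (-5 - 4)/(6 - 3) = -9/3 = -9*⅓ = -3)
O(u) = -u + (-8 + u)*(8 + u) (O(u) = (-8 + u)*(8 + u) - u = -u + (-8 + u)*(8 + u))
(131 + O(-2))*(-4 + x*(-6)) = (131 + (-64 + (-2)² - 1*(-2)))*(-4 - 3*(-6)) = (131 + (-64 + 4 + 2))*(-4 + 18) = (131 - 58)*14 = 73*14 = 1022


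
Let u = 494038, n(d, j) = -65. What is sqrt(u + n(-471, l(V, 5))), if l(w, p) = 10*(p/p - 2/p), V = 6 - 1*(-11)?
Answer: sqrt(493973) ≈ 702.83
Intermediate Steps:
V = 17 (V = 6 + 11 = 17)
l(w, p) = 10 - 20/p (l(w, p) = 10*(1 - 2/p) = 10 - 20/p)
sqrt(u + n(-471, l(V, 5))) = sqrt(494038 - 65) = sqrt(493973)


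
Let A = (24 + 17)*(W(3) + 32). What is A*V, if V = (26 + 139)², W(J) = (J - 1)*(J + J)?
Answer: 49113900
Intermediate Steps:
W(J) = 2*J*(-1 + J) (W(J) = (-1 + J)*(2*J) = 2*J*(-1 + J))
V = 27225 (V = 165² = 27225)
A = 1804 (A = (24 + 17)*(2*3*(-1 + 3) + 32) = 41*(2*3*2 + 32) = 41*(12 + 32) = 41*44 = 1804)
A*V = 1804*27225 = 49113900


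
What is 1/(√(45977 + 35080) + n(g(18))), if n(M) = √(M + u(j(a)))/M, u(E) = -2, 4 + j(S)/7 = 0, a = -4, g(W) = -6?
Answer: 3/(3*√81057 - I*√2) ≈ 0.0035124 + 5.8157e-6*I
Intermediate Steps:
j(S) = -28 (j(S) = -28 + 7*0 = -28 + 0 = -28)
n(M) = √(-2 + M)/M (n(M) = √(M - 2)/M = √(-2 + M)/M)
1/(√(45977 + 35080) + n(g(18))) = 1/(√(45977 + 35080) + √(-2 - 6)/(-6)) = 1/(√81057 - I*√2/3)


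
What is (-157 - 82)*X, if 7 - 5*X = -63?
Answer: -3346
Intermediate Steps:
X = 14 (X = 7/5 - 1/5*(-63) = 7/5 + 63/5 = 14)
(-157 - 82)*X = (-157 - 82)*14 = -239*14 = -3346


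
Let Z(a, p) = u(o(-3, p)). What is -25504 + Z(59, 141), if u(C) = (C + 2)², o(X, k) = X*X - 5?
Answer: -25468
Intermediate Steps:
o(X, k) = -5 + X² (o(X, k) = X² - 5 = -5 + X²)
u(C) = (2 + C)²
Z(a, p) = 36 (Z(a, p) = (2 + (-5 + (-3)²))² = (2 + (-5 + 9))² = (2 + 4)² = 6² = 36)
-25504 + Z(59, 141) = -25504 + 36 = -25468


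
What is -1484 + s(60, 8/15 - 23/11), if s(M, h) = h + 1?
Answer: -244952/165 ≈ -1484.6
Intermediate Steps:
s(M, h) = 1 + h
-1484 + s(60, 8/15 - 23/11) = -1484 + (1 + (8/15 - 23/11)) = -1484 + (1 - 257/165) = -1484 - 92/165 = -244952/165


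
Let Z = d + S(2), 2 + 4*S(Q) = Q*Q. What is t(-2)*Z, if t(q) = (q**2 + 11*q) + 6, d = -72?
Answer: 858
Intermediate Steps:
S(Q) = -1/2 + Q**2/4 (S(Q) = -1/2 + (Q*Q)/4 = -1/2 + Q**2/4)
t(q) = 6 + q**2 + 11*q
Z = -143/2 (Z = -72 + (-1/2 + (1/4)*2**2) = -72 + (-1/2 + (1/4)*4) = -72 + (-1/2 + 1) = -72 + 1/2 = -143/2 ≈ -71.500)
t(-2)*Z = (6 + (-2)**2 + 11*(-2))*(-143/2) = (6 + 4 - 22)*(-143/2) = -12*(-143/2) = 858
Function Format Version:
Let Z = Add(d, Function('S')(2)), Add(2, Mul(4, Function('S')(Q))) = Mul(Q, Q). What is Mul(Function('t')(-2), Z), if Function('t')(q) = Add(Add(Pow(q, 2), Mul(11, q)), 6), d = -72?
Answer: 858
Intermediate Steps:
Function('S')(Q) = Add(Rational(-1, 2), Mul(Rational(1, 4), Pow(Q, 2))) (Function('S')(Q) = Add(Rational(-1, 2), Mul(Rational(1, 4), Mul(Q, Q))) = Add(Rational(-1, 2), Mul(Rational(1, 4), Pow(Q, 2))))
Function('t')(q) = Add(6, Pow(q, 2), Mul(11, q))
Z = Rational(-143, 2) (Z = Add(-72, Add(Rational(-1, 2), Mul(Rational(1, 4), Pow(2, 2)))) = Add(-72, Add(Rational(-1, 2), Mul(Rational(1, 4), 4))) = Add(-72, Add(Rational(-1, 2), 1)) = Add(-72, Rational(1, 2)) = Rational(-143, 2) ≈ -71.500)
Mul(Function('t')(-2), Z) = Mul(Add(6, Pow(-2, 2), Mul(11, -2)), Rational(-143, 2)) = Mul(Add(6, 4, -22), Rational(-143, 2)) = Mul(-12, Rational(-143, 2)) = 858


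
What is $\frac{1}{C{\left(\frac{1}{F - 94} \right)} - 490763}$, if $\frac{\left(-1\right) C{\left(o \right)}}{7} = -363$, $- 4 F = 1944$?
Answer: $- \frac{1}{488222} \approx -2.0482 \cdot 10^{-6}$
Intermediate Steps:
$F = -486$ ($F = \left(- \frac{1}{4}\right) 1944 = -486$)
$C{\left(o \right)} = 2541$ ($C{\left(o \right)} = \left(-7\right) \left(-363\right) = 2541$)
$\frac{1}{C{\left(\frac{1}{F - 94} \right)} - 490763} = \frac{1}{2541 - 490763} = \frac{1}{-488222} = - \frac{1}{488222}$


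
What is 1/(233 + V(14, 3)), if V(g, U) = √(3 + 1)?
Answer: 1/235 ≈ 0.0042553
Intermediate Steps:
V(g, U) = 2 (V(g, U) = √4 = 2)
1/(233 + V(14, 3)) = 1/(233 + 2) = 1/235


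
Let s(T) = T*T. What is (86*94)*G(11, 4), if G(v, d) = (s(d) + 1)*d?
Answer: 549712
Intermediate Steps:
s(T) = T**2
G(v, d) = d*(1 + d**2) (G(v, d) = (d**2 + 1)*d = (1 + d**2)*d = d*(1 + d**2))
(86*94)*G(11, 4) = (86*94)*(4 + 4**3) = 8084*(4 + 64) = 8084*68 = 549712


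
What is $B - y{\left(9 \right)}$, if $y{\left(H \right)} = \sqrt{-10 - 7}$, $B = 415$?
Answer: $415 - i \sqrt{17} \approx 415.0 - 4.1231 i$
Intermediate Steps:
$y{\left(H \right)} = i \sqrt{17}$ ($y{\left(H \right)} = \sqrt{-17} = i \sqrt{17}$)
$B - y{\left(9 \right)} = 415 - i \sqrt{17}$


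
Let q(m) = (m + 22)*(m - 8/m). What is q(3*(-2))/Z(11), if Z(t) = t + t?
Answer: -112/33 ≈ -3.3939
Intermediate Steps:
Z(t) = 2*t
q(m) = (22 + m)*(m - 8/m)
q(3*(-2))/Z(11) = (-8 + (3*(-2))² - 176/(3*(-2)) + 22*(3*(-2)))/((2*11)) = (-8 + (-6)² - 176/(-6) + 22*(-6))/22 = (-8 + 36 - 176*(-⅙) - 132)*(1/22) = (-8 + 36 + 88/3 - 132)*(1/22) = -224/3*1/22 = -112/33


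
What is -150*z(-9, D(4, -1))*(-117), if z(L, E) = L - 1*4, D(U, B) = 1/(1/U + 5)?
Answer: -228150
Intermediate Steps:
D(U, B) = 1/(5 + 1/U)
z(L, E) = -4 + L (z(L, E) = L - 4 = -4 + L)
-150*z(-9, D(4, -1))*(-117) = -150*(-4 - 9)*(-117) = -150*(-13)*(-117) = 1950*(-117) = -228150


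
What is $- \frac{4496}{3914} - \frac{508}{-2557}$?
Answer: $- \frac{4753980}{5004049} \approx -0.95003$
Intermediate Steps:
$- \frac{4496}{3914} - \frac{508}{-2557} = \left(-4496\right) \frac{1}{3914} - - \frac{508}{2557} = - \frac{2248}{1957} + \frac{508}{2557} = - \frac{4753980}{5004049}$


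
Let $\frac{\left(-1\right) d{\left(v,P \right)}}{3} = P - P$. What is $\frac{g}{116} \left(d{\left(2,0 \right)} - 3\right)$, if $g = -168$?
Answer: $\frac{126}{29} \approx 4.3448$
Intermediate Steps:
$d{\left(v,P \right)} = 0$ ($d{\left(v,P \right)} = - 3 \left(P - P\right) = \left(-3\right) 0 = 0$)
$\frac{g}{116} \left(d{\left(2,0 \right)} - 3\right) = - \frac{168}{116} \left(0 - 3\right) = \left(-168\right) \frac{1}{116} \left(-3\right) = \left(- \frac{42}{29}\right) \left(-3\right) = \frac{126}{29}$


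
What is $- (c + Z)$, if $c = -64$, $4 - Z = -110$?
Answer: $-50$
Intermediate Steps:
$Z = 114$ ($Z = 4 - -110 = 4 + 110 = 114$)
$- (c + Z) = - (-64 + 114) = \left(-1\right) 50 = -50$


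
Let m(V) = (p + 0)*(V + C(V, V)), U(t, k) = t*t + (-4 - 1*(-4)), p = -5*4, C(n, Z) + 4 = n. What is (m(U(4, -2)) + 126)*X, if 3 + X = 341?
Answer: -146692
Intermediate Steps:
C(n, Z) = -4 + n
X = 338 (X = -3 + 341 = 338)
p = -20
U(t, k) = t² (U(t, k) = t² + (-4 + 4) = t² + 0 = t²)
m(V) = 80 - 40*V (m(V) = (-20 + 0)*(V + (-4 + V)) = -20*(-4 + 2*V) = 80 - 40*V)
(m(U(4, -2)) + 126)*X = ((80 - 40*4²) + 126)*338 = ((80 - 40*16) + 126)*338 = ((80 - 640) + 126)*338 = (-560 + 126)*338 = -434*338 = -146692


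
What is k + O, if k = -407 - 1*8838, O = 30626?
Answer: 21381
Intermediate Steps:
k = -9245 (k = -407 - 8838 = -9245)
k + O = -9245 + 30626 = 21381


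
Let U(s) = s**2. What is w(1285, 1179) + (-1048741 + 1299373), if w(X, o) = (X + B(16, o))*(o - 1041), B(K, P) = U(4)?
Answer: 430170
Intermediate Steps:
B(K, P) = 16 (B(K, P) = 4**2 = 16)
w(X, o) = (-1041 + o)*(16 + X) (w(X, o) = (X + 16)*(o - 1041) = (16 + X)*(-1041 + o) = (-1041 + o)*(16 + X))
w(1285, 1179) + (-1048741 + 1299373) = (-16656 - 1041*1285 + 16*1179 + 1285*1179) + (-1048741 + 1299373) = (-16656 - 1337685 + 18864 + 1515015) + 250632 = 179538 + 250632 = 430170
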